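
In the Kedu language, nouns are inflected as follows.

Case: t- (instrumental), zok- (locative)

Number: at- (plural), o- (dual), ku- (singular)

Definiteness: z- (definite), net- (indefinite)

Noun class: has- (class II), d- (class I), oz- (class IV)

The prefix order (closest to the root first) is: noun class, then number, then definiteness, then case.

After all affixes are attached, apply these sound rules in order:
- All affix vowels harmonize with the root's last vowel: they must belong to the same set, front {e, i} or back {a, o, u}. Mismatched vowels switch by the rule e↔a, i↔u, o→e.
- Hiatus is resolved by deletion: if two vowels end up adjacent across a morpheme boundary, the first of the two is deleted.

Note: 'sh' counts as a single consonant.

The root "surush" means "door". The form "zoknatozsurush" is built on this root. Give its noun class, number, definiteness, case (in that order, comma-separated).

class IV, dual, indefinite, locative

Segment: zok-net-o-oz-surush.
noun class: oz- → class IV.
number: o- → dual.
definiteness: net- → indefinite.
case: zok- → locative.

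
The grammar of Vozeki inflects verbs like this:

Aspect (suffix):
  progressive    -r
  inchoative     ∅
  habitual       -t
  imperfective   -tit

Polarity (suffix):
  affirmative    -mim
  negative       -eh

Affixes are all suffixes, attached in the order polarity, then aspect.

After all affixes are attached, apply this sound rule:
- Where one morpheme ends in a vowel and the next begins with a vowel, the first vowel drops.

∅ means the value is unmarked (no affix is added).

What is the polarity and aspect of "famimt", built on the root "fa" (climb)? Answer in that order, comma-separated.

Segment: fa-mim-t.
polarity: -mim → affirmative.
aspect: -t → habitual.

affirmative, habitual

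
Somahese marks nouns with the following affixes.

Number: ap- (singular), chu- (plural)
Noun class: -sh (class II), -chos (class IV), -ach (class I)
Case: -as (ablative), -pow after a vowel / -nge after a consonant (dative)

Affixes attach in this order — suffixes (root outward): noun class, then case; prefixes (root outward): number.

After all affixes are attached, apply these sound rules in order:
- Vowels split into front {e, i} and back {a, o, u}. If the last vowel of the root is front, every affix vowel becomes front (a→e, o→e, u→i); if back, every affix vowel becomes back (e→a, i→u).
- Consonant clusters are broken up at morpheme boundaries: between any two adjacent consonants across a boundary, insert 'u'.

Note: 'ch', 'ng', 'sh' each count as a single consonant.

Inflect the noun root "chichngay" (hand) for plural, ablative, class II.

chuchichngayushas

Attach noun class class II -sh → chichngaysh.
Attach number plural chu- → chuchichngaysh.
Attach case ablative -as → chuchichngayshas.
Vowel harmony: no change.
Apply epenthesis: chuchichngayshas → chuchichngayushas.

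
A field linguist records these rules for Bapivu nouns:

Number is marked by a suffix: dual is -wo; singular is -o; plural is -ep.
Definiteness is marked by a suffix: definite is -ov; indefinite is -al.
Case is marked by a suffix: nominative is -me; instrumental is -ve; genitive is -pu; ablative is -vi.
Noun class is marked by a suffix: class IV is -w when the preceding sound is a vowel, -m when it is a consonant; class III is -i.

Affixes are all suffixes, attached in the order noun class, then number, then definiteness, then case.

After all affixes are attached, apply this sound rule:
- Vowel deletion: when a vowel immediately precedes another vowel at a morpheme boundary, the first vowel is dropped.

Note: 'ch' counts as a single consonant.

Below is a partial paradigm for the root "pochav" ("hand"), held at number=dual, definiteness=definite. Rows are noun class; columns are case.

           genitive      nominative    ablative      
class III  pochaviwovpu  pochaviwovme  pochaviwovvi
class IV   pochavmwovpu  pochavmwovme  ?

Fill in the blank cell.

Attach noun class class IV -m (after consonant 'v') → pochavm.
Attach number dual -wo → pochavmwo.
Attach definiteness definite -ov → pochavmwoov.
Attach case ablative -vi → pochavmwoovvi.
Apply vowel deletion: pochavmwoovvi → pochavmwovvi.

pochavmwovvi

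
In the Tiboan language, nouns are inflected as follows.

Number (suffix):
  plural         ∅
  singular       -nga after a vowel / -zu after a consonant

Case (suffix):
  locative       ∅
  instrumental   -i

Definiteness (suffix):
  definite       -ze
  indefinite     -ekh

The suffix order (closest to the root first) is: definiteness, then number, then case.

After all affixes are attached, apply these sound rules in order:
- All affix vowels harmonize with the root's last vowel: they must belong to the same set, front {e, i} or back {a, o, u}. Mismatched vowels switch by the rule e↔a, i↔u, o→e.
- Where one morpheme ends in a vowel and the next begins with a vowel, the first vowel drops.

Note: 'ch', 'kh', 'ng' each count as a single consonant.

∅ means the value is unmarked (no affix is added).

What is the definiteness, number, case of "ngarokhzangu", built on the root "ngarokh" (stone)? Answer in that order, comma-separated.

Segment: ngarokh-ze-nga-i.
definiteness: -ze → definite.
number: -nga/zu → singular.
case: -i → instrumental.

definite, singular, instrumental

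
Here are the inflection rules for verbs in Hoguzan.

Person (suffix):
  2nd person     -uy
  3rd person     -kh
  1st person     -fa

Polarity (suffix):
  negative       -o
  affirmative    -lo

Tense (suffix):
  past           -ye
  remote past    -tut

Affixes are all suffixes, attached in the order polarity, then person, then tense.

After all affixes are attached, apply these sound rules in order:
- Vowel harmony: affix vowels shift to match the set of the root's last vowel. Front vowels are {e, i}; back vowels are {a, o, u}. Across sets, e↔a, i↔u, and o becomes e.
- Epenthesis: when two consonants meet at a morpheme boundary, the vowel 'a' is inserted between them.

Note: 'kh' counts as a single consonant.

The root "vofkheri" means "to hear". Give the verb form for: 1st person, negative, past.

Attach polarity negative -o → vofkherio.
Attach person 1st person -fa → vofkheriofa.
Attach tense past -ye → vofkheriofaye.
Apply vowel harmony: vofkheriofaye → vofkheriefeye.
Epenthesis: no change.

vofkheriefeye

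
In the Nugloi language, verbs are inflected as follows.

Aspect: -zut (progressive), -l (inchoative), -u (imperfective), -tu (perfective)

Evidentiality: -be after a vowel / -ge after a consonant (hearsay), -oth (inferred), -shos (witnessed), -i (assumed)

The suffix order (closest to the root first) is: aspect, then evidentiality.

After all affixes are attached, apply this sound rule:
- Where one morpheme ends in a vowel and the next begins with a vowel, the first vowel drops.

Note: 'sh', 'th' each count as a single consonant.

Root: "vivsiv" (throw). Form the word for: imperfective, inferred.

vivsivoth

Attach aspect imperfective -u → vivsivu.
Attach evidentiality inferred -oth → vivsivuoth.
Apply vowel deletion: vivsivuoth → vivsivoth.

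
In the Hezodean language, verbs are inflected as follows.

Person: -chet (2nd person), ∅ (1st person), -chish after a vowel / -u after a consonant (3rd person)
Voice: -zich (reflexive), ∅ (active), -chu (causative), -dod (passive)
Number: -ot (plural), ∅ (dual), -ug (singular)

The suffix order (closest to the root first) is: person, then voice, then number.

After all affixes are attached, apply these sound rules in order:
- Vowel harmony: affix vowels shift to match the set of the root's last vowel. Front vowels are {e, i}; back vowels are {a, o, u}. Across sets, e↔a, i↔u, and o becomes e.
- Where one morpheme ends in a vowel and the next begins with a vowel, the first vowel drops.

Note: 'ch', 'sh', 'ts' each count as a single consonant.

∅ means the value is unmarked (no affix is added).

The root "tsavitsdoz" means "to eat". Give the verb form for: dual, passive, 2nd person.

Attach person 2nd person -chet → tsavitsdozchet.
Attach voice passive -dod → tsavitsdozchetdod.
number = dual: zero marking, form stays tsavitsdozchetdod.
Apply vowel harmony: tsavitsdozchetdod → tsavitsdozchatdod.
Vowel deletion: no change.

tsavitsdozchatdod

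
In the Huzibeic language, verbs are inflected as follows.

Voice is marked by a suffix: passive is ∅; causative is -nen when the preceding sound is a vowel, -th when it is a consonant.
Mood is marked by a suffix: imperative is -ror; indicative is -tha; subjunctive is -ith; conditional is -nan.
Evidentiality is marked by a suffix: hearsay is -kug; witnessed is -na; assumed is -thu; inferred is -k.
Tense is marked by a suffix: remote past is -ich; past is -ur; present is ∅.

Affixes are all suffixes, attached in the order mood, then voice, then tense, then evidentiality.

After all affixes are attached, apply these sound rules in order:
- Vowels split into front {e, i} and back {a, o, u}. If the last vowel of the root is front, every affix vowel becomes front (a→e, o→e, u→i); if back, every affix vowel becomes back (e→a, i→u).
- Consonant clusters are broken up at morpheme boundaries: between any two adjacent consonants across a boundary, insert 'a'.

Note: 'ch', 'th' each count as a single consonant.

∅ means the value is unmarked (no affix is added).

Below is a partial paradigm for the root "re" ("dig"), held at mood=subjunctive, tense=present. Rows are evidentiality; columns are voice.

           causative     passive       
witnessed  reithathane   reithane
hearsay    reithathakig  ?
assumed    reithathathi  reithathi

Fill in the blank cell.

Attach mood subjunctive -ith → reith.
voice = passive: zero marking, form stays reith.
tense = present: zero marking, form stays reith.
Attach evidentiality hearsay -kug → reithkug.
Apply vowel harmony: reithkug → reithkig.
Apply epenthesis: reithkig → reithakig.

reithakig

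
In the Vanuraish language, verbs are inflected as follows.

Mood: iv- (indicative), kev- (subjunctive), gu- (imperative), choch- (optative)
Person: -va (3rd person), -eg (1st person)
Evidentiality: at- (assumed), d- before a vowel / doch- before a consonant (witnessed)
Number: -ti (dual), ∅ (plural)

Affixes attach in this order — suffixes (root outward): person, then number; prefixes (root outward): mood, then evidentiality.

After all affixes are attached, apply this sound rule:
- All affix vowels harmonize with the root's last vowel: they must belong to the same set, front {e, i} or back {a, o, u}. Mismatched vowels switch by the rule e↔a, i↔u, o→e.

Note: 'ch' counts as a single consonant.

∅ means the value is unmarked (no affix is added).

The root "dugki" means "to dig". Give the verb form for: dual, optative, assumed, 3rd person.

etchechdugkiveti

Attach person 3rd person -va → dugkiva.
Attach mood optative choch- → chochdugkiva.
Attach evidentiality assumed at- → atchochdugkiva.
Attach number dual -ti → atchochdugkivati.
Apply vowel harmony: atchochdugkivati → etchechdugkiveti.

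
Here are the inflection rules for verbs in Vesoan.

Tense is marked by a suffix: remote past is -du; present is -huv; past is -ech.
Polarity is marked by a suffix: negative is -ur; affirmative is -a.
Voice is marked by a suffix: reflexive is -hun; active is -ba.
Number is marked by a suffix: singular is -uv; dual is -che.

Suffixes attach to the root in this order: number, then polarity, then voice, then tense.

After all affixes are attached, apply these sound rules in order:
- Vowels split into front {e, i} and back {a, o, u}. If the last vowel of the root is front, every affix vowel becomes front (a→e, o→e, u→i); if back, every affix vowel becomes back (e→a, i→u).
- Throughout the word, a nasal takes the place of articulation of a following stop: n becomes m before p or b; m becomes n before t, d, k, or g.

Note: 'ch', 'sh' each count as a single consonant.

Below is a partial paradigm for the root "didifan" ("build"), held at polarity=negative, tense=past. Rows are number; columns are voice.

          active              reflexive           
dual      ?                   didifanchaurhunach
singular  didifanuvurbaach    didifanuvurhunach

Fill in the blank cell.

didifanchaurbaach

Attach number dual -che → didifanche.
Attach polarity negative -ur → didifancheur.
Attach voice active -ba → didifancheurba.
Attach tense past -ech → didifancheurbaech.
Apply vowel harmony: didifancheurbaech → didifanchaurbaach.
Nasal assimilation: no change.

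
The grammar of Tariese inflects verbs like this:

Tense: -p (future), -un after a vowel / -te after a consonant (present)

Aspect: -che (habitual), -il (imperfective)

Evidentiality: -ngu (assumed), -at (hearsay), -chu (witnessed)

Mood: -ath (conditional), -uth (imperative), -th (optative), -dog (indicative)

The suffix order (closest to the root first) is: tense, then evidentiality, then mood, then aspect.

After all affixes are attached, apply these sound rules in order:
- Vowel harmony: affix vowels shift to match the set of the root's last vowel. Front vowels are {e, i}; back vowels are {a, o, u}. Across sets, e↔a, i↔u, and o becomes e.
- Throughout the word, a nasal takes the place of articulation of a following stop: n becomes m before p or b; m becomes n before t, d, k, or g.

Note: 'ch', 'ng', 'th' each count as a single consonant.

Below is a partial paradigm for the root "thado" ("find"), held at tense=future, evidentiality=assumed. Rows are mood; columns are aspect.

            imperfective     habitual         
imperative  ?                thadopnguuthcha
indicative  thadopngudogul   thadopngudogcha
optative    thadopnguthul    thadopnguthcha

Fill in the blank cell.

thadopnguuthul

Attach tense future -p → thadop.
Attach evidentiality assumed -ngu → thadopngu.
Attach mood imperative -uth → thadopnguuth.
Attach aspect imperfective -il → thadopnguuthil.
Apply vowel harmony: thadopnguuthil → thadopnguuthul.
Nasal assimilation: no change.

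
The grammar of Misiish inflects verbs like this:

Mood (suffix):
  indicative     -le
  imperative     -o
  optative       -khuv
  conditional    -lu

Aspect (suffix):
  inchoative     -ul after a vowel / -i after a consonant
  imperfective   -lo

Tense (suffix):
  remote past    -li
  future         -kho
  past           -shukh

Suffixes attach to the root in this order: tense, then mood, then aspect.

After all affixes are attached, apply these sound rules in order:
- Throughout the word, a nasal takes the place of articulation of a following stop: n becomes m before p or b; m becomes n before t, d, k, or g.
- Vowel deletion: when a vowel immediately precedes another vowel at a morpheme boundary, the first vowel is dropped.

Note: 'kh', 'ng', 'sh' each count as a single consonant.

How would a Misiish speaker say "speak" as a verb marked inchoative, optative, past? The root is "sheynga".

Attach tense past -shukh → sheyngashukh.
Attach mood optative -khuv → sheyngashukhkhuv.
Attach aspect inchoative -i (after consonant 'v') → sheyngashukhkhuvi.
Nasal assimilation: no change.
Vowel deletion: no change.

sheyngashukhkhuvi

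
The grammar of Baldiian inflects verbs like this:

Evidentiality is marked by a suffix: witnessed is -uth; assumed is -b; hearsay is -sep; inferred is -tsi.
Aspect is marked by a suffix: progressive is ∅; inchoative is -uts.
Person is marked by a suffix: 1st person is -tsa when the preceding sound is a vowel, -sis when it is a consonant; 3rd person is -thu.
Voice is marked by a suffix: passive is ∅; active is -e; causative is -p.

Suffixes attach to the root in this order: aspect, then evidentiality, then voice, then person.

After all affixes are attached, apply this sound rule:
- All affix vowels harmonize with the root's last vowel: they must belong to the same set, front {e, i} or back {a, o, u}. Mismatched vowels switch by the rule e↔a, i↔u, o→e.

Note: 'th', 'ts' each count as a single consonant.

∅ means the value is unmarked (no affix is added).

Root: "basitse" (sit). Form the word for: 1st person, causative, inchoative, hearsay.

basitseitsseppsis

Attach aspect inchoative -uts → basitseuts.
Attach evidentiality hearsay -sep → basitseutssep.
Attach voice causative -p → basitseutssepp.
Attach person 1st person -sis (after consonant 'p') → basitseutsseppsis.
Apply vowel harmony: basitseutsseppsis → basitseitsseppsis.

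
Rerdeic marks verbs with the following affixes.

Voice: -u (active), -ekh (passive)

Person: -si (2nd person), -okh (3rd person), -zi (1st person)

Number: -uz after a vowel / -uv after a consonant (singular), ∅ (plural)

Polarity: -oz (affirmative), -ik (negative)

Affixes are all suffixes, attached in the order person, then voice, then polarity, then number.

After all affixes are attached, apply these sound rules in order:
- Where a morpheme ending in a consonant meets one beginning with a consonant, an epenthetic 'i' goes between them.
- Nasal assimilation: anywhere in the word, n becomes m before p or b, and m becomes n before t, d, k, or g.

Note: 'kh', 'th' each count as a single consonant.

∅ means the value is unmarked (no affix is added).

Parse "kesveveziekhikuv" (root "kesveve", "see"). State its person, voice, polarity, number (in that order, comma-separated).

1st person, passive, negative, singular

Segment: kesveve-zi-ekh-ik-uv.
person: -zi → 1st person.
voice: -ekh → passive.
polarity: -ik → negative.
number: -uz/uv → singular.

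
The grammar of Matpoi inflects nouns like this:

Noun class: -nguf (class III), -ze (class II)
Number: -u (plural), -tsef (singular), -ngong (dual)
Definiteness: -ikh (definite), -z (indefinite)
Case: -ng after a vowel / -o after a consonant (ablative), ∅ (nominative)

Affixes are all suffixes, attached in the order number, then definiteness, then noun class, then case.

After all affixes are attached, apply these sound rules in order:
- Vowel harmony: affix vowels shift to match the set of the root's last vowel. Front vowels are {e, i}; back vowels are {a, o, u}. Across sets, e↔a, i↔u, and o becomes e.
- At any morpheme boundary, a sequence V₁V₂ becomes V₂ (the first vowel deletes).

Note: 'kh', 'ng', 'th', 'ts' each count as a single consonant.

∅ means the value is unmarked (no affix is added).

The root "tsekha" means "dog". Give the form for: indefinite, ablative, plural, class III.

Attach number plural -u → tsekhau.
Attach definiteness indefinite -z → tsekhauz.
Attach noun class class III -nguf → tsekhauznguf.
Attach case ablative -o (after consonant 'f') → tsekhauzngufo.
Vowel harmony: no change.
Apply vowel deletion: tsekhauzngufo → tsekhuzngufo.

tsekhuzngufo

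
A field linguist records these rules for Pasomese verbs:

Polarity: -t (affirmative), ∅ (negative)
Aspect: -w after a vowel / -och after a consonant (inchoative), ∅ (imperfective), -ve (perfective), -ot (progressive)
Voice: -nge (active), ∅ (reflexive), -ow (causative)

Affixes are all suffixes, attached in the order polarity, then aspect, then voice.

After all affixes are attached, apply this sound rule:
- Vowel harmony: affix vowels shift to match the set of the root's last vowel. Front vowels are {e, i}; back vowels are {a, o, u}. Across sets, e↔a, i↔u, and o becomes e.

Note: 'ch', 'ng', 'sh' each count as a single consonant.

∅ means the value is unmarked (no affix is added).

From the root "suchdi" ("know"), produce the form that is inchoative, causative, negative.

polarity = negative: zero marking, form stays suchdi.
Attach aspect inchoative -w (after vowel 'i') → suchdiw.
Attach voice causative -ow → suchdiwow.
Apply vowel harmony: suchdiwow → suchdiwew.

suchdiwew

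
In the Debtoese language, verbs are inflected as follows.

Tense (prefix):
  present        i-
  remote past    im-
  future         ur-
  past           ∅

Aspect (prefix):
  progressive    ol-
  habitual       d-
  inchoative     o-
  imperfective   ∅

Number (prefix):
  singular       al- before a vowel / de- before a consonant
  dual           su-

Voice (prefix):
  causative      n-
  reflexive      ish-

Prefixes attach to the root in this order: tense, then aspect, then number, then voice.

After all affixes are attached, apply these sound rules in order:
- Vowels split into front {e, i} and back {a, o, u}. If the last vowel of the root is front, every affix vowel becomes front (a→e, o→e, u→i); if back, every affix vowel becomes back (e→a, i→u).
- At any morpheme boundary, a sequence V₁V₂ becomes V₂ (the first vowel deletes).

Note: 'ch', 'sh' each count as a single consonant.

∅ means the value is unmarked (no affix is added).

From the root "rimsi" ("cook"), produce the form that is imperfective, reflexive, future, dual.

Attach tense future ur- → urrimsi.
aspect = imperfective: zero marking, form stays urrimsi.
Attach number dual su- → suurrimsi.
Attach voice reflexive ish- → ishsuurrimsi.
Apply vowel harmony: ishsuurrimsi → ishsiirrimsi.
Apply vowel deletion: ishsiirrimsi → ishsirrimsi.

ishsirrimsi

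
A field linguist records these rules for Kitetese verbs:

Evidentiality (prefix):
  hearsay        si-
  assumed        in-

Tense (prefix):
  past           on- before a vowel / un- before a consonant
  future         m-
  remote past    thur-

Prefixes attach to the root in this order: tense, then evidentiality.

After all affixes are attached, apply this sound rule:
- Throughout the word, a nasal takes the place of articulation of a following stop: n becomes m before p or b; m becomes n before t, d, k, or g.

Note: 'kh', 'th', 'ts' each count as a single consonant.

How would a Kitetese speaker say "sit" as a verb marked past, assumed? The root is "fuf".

Attach tense past un- (before consonant 'f') → unfuf.
Attach evidentiality assumed in- → inunfuf.
Nasal assimilation: no change.

inunfuf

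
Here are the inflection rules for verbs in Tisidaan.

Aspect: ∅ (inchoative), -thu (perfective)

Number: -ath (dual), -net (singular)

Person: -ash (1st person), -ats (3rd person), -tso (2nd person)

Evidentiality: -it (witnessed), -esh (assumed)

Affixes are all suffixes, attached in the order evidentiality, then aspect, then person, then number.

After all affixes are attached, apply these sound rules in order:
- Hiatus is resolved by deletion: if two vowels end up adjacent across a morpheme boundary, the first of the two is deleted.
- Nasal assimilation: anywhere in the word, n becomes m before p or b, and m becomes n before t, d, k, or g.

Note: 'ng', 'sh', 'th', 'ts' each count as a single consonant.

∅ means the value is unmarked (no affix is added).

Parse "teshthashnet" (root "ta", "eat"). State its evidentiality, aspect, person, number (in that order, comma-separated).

Segment: ta-esh-thu-ash-net.
evidentiality: -esh → assumed.
aspect: -thu → perfective.
person: -ash → 1st person.
number: -net → singular.

assumed, perfective, 1st person, singular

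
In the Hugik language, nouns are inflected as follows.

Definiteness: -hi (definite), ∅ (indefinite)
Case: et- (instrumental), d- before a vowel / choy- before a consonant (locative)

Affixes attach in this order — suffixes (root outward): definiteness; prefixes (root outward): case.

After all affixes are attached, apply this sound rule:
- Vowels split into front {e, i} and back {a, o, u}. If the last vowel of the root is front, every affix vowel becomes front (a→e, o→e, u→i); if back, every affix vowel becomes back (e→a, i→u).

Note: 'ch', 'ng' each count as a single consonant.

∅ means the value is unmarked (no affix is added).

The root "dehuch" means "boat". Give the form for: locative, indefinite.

definiteness = indefinite: zero marking, form stays dehuch.
Attach case locative choy- (before consonant 'd') → choydehuch.
Vowel harmony: no change.

choydehuch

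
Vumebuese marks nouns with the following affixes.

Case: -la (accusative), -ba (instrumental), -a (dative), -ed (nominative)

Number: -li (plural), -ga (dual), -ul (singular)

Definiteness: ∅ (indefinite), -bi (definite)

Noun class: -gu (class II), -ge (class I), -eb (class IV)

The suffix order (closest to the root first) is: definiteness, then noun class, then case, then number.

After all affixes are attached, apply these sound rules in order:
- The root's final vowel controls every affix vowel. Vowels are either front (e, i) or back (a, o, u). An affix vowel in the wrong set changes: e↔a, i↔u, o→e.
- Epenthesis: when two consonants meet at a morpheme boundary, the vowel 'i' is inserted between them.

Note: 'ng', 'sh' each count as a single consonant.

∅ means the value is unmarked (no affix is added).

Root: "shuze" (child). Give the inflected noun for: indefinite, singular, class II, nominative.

definiteness = indefinite: zero marking, form stays shuze.
Attach noun class class II -gu → shuzegu.
Attach case nominative -ed → shuzegued.
Attach number singular -ul → shuzeguedul.
Apply vowel harmony: shuzeguedul → shuzegiedil.
Epenthesis: no change.

shuzegiedil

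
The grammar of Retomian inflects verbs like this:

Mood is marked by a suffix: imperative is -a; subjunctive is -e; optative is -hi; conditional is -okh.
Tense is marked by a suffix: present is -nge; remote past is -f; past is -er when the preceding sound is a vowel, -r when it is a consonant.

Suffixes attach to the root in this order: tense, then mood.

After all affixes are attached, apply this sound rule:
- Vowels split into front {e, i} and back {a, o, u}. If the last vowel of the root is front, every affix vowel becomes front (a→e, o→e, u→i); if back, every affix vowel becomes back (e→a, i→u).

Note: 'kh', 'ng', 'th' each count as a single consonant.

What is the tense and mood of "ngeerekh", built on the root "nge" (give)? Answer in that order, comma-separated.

Segment: nge-er-okh.
tense: -er/r → past.
mood: -okh → conditional.

past, conditional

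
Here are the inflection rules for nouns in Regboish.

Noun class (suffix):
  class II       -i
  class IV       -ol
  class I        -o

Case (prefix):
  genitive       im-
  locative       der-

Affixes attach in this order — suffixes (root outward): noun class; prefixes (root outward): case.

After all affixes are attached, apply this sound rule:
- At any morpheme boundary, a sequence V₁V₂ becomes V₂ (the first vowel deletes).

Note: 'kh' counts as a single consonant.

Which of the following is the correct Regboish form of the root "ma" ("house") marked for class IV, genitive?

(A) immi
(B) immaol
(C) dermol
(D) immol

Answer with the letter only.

Attach noun class class IV -ol → maol.
Attach case genitive im- → immaol.
Apply vowel deletion: immaol → immol.
So the correct form is immol, option (D).
(B) immaol is wrong: it fails to apply the sound rule(s).
(A) immi is wrong: it uses class II instead of class IV for noun class.
(C) dermol is wrong: it uses locative instead of genitive for case.

D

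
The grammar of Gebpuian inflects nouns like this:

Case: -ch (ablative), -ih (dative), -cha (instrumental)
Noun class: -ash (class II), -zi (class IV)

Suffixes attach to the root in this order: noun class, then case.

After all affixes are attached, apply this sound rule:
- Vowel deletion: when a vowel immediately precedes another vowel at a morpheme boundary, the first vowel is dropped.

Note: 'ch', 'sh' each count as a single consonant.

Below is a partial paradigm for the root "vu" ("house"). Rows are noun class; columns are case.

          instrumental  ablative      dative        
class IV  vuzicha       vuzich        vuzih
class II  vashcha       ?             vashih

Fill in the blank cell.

Attach noun class class II -ash → vuash.
Attach case ablative -ch → vuashch.
Apply vowel deletion: vuashch → vashch.

vashch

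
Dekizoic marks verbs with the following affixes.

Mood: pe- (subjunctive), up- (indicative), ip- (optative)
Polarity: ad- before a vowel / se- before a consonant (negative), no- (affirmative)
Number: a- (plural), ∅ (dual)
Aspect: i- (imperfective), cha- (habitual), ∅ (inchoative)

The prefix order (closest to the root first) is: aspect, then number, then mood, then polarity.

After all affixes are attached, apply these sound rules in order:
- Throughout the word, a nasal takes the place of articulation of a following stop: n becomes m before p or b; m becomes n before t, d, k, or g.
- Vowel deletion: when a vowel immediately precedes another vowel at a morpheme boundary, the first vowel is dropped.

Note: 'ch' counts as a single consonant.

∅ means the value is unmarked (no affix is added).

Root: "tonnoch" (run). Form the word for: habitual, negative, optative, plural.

Attach aspect habitual cha- → chatonnoch.
Attach number plural a- → achatonnoch.
Attach mood optative ip- → ipachatonnoch.
Attach polarity negative ad- (before vowel 'i') → adipachatonnoch.
Nasal assimilation: no change.
Vowel deletion: no change.

adipachatonnoch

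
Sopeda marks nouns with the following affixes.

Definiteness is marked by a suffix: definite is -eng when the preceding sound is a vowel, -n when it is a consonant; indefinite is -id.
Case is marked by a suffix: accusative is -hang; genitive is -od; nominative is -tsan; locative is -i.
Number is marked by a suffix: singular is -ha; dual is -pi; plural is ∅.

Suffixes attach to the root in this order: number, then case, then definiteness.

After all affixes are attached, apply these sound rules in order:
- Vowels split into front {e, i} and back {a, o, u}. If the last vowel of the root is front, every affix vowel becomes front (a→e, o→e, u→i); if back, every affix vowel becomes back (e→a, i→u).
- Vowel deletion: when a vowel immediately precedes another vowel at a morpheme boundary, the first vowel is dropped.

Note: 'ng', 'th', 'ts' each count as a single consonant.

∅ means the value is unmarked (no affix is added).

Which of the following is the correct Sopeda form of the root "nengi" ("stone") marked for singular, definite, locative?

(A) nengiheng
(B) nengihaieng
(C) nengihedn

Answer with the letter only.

Attach number singular -ha → nengiha.
Attach case locative -i → nengihai.
Attach definiteness definite -eng (after vowel 'i') → nengihaieng.
Apply vowel harmony: nengihaieng → nengiheieng.
Apply vowel deletion: nengiheieng → nengiheng.
So the correct form is nengiheng, option (A).
(B) nengihaieng is wrong: it fails to apply the sound rule(s).
(C) nengihedn is wrong: it uses genitive instead of locative for case.

A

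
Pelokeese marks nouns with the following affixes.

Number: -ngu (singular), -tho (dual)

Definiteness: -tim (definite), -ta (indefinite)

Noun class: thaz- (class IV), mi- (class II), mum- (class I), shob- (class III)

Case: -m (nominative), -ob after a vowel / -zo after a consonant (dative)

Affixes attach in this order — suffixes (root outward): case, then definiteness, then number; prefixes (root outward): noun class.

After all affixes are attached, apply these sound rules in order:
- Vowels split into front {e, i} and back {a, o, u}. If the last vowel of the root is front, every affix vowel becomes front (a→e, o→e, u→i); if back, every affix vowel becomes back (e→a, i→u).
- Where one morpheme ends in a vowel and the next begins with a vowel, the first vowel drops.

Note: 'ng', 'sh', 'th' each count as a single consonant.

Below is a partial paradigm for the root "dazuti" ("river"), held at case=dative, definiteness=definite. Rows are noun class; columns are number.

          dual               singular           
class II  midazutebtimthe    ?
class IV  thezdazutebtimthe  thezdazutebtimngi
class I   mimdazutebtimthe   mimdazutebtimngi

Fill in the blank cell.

Attach case dative -ob (after vowel 'i') → dazutiob.
Attach definiteness definite -tim → dazutiobtim.
Attach number singular -ngu → dazutiobtimngu.
Attach noun class class II mi- → midazutiobtimngu.
Apply vowel harmony: midazutiobtimngu → midazutiebtimngi.
Apply vowel deletion: midazutiebtimngi → midazutebtimngi.

midazutebtimngi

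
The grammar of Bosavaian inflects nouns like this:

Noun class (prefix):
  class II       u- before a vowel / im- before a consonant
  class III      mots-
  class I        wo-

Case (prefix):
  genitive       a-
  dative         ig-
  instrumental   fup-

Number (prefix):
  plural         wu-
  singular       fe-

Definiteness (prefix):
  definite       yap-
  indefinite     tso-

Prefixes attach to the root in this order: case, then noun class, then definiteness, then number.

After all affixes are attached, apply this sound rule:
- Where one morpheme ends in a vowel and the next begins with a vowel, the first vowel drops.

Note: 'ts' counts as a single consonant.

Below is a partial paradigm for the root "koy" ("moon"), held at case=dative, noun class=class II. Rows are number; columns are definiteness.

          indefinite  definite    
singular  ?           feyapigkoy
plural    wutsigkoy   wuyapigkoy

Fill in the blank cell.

Attach case dative ig- → igkoy.
Attach noun class class II u- (before vowel 'i') → uigkoy.
Attach definiteness indefinite tso- → tsouigkoy.
Attach number singular fe- → fetsouigkoy.
Apply vowel deletion: fetsouigkoy → fetsigkoy.

fetsigkoy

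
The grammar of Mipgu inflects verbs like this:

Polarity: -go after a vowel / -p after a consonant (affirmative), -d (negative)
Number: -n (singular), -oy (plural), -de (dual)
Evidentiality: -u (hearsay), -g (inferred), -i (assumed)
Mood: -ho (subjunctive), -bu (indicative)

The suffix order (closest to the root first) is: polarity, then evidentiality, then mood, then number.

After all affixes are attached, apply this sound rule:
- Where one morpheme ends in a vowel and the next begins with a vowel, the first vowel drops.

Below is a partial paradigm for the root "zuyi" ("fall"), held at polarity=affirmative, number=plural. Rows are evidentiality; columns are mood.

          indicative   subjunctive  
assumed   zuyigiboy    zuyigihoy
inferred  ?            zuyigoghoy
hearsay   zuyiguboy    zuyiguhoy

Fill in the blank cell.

Attach polarity affirmative -go (after vowel 'i') → zuyigo.
Attach evidentiality inferred -g → zuyigog.
Attach mood indicative -bu → zuyigogbu.
Attach number plural -oy → zuyigogbuoy.
Apply vowel deletion: zuyigogbuoy → zuyigogboy.

zuyigogboy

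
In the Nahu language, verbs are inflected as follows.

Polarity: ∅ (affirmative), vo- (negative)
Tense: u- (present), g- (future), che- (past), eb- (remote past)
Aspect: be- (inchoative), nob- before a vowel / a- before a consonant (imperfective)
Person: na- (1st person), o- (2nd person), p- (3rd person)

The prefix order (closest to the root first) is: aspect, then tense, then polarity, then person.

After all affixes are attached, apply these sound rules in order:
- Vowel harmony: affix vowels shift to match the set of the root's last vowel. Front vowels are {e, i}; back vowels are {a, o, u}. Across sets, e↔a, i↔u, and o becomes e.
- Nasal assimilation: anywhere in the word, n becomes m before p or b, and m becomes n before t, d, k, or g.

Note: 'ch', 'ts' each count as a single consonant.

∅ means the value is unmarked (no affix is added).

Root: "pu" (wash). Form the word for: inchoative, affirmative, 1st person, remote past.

Attach aspect inchoative be- → bepu.
Attach tense remote past eb- → ebbepu.
polarity = affirmative: zero marking, form stays ebbepu.
Attach person 1st person na- → naebbepu.
Apply vowel harmony: naebbepu → naabbapu.
Nasal assimilation: no change.

naabbapu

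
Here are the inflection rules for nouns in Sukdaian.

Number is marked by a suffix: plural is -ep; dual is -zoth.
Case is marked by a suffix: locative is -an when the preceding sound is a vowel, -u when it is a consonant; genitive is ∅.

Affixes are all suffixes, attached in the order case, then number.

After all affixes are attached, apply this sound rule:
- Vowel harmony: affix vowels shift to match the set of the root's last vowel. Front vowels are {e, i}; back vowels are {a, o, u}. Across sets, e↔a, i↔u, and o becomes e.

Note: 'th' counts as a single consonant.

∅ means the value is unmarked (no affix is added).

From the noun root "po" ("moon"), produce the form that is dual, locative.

poanzoth

Attach case locative -an (after vowel 'o') → poan.
Attach number dual -zoth → poanzoth.
Vowel harmony: no change.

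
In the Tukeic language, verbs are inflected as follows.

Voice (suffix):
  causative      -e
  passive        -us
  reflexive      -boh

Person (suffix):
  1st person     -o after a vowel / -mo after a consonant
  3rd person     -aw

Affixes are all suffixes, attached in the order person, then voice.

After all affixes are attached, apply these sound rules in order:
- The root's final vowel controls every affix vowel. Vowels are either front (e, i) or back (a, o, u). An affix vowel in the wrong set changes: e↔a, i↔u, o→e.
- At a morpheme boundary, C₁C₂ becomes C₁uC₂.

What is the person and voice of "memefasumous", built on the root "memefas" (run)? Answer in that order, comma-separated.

Segment: memefas-mo-us.
person: -o/mo → 1st person.
voice: -us → passive.

1st person, passive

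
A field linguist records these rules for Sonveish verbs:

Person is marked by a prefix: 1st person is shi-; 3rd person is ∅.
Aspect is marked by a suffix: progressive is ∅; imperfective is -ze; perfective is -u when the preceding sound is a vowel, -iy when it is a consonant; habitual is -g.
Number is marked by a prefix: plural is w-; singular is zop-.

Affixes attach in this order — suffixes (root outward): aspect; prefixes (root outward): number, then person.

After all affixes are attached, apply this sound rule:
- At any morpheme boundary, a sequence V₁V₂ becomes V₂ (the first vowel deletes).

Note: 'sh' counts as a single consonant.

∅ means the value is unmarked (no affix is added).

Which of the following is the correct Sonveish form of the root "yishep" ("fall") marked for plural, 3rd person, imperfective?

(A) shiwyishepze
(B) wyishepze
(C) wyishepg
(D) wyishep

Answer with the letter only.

B

Attach number plural w- → wyishep.
person = 3rd person: zero marking, form stays wyishep.
Attach aspect imperfective -ze → wyishepze.
Vowel deletion: no change.
So the correct form is wyishepze, option (B).
(A) shiwyishepze is wrong: it uses 1st person instead of 3rd person for person.
(C) wyishepg is wrong: it uses habitual instead of imperfective for aspect.
(D) wyishep is wrong: it uses progressive instead of imperfective for aspect.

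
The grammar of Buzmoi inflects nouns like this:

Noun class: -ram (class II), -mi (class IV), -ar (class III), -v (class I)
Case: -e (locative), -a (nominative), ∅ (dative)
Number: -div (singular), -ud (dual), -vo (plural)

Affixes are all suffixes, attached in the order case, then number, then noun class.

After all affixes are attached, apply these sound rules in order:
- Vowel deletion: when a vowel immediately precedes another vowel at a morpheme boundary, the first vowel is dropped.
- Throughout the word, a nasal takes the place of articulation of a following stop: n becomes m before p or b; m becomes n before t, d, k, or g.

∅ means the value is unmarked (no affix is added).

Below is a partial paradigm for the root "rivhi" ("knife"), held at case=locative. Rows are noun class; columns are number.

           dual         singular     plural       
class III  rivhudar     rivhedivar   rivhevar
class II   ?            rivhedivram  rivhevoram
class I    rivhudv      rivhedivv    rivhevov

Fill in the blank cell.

rivhudram

Attach case locative -e → rivhie.
Attach number dual -ud → rivhieud.
Attach noun class class II -ram → rivhieudram.
Apply vowel deletion: rivhieudram → rivhudram.
Nasal assimilation: no change.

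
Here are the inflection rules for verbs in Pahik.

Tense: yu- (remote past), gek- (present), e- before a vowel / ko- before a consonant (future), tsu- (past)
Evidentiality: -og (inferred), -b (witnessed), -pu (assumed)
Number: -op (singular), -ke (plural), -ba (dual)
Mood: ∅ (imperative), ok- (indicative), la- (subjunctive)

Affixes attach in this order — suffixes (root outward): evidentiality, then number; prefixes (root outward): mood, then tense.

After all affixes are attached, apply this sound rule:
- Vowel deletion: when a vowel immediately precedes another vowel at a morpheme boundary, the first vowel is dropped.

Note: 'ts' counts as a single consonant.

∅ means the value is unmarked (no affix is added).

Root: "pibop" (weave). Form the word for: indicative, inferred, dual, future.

Attach evidentiality inferred -og → pibopog.
Attach mood indicative ok- → okpibopog.
Attach tense future e- (before vowel 'o') → eokpibopog.
Attach number dual -ba → eokpibopogba.
Apply vowel deletion: eokpibopogba → okpibopogba.

okpibopogba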